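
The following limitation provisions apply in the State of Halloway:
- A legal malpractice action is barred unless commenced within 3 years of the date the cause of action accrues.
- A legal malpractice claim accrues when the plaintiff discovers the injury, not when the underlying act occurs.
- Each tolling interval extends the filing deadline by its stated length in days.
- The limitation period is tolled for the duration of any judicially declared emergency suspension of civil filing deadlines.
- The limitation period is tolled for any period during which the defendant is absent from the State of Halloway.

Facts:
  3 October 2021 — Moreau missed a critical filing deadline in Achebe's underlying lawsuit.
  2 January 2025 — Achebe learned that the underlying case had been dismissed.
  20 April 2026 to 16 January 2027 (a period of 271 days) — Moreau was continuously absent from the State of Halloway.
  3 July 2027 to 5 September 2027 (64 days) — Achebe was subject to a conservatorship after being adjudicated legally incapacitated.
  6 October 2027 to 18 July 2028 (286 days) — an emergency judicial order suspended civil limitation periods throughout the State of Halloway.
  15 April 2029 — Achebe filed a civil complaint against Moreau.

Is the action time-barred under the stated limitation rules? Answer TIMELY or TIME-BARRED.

TIMELY

Accrual is tied to discovery, so the period began on 2 January 2025 rather than on 3 October 2021 when the act occurred.
The untolled deadline — 3 years after 2 January 2025 — is 2 January 2028.
The defendant's absence from the jurisdiction from 20 April 2026 to 16 January 2027 tolled the period for 271 days, extending the deadline to 29 September 2028.
The emergency suspension of filing deadlines from 6 October 2027 to 18 July 2028 tolled the period for 286 days, extending the deadline to 12 July 2029.
No stated provision tolls the period for the plaintiff's incapacity, so the interval from 3 July 2027 to 5 September 2027 has no effect on the deadline.
Filing on 15 April 2029 beat the 12 July 2029 deadline — the action is timely.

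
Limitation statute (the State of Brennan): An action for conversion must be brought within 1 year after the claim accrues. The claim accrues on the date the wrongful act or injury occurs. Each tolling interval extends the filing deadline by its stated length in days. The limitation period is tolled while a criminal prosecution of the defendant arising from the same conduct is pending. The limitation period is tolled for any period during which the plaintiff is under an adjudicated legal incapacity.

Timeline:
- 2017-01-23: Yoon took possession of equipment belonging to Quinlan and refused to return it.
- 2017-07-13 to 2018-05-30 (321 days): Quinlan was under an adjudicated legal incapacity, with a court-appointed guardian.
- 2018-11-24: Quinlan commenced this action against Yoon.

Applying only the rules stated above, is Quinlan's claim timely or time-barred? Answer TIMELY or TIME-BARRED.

The limitation period began to run on 2017-01-23.
The untolled deadline — 1 year after 2017-01-23 — is 2018-01-23.
Because the plaintiff's legal incapacity ran from 2017-07-13 to 2018-05-30, the deadline is extended by 321 days to 2018-12-10.
Quinlan filed on 2018-11-24, before the 2018-12-10 deadline, so the action is timely.

TIMELY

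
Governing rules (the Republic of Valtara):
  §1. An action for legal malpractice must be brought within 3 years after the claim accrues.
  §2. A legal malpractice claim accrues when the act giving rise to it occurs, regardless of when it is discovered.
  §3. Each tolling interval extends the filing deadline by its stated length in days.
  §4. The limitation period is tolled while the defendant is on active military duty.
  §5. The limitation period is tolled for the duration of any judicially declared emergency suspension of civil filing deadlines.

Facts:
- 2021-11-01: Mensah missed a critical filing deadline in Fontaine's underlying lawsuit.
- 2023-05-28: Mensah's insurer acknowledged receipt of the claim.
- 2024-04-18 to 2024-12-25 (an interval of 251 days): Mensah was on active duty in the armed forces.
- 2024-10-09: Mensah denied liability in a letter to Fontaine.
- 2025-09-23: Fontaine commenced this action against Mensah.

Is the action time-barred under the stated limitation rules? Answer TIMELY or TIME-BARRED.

The limitation period began to run on 2021-11-01.
3 years from 2021-11-01 is 2024-11-01.
The period was tolled for 251 days by the defendant's active military service (2024-04-18 to 2024-12-25), pushing the deadline to 2025-07-10.
Nothing else in the chronology tolls or restarts the period.
Fontaine filed on 2025-09-23, after the 2025-07-10 deadline, so the action is time-barred.

TIME-BARRED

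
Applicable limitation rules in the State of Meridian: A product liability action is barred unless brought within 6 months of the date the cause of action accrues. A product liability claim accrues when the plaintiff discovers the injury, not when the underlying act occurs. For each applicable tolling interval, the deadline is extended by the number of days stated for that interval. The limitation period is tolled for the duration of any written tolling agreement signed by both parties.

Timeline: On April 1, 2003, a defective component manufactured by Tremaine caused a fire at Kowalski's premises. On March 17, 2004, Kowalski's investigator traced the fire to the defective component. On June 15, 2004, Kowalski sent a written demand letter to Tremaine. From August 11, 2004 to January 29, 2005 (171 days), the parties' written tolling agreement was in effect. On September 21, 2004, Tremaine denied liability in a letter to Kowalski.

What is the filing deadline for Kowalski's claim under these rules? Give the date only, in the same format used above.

Accrual is tied to discovery, so the period began on March 17, 2004 rather than on April 1, 2003 when the act occurred.
Adding the 6 months base period to March 17, 2004 gives a deadline of September 17, 2004, before any tolling.
Because the written tolling agreement ran from August 11, 2004 to January 29, 2005, the deadline is extended by 171 days to March 7, 2005.
Nothing else in the chronology tolls or restarts the period.

March 7, 2005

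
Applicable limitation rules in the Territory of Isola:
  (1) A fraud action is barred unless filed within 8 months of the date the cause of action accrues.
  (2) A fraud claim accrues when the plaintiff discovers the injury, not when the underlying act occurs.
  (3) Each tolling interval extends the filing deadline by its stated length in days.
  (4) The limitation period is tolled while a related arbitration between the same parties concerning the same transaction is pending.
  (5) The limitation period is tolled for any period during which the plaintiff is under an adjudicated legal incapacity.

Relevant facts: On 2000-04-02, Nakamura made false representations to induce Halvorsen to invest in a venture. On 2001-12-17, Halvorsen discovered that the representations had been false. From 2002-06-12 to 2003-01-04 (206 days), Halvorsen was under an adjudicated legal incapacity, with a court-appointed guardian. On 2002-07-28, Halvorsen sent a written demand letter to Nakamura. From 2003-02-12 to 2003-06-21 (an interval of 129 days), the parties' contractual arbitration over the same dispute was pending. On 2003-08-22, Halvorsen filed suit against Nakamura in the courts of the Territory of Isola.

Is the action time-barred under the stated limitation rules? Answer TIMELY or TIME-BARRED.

Accrual is tied to discovery, so the period began on 2001-12-17 rather than on 2000-04-02 when the act occurred.
8 months from 2001-12-17 is 2002-08-17.
The period was tolled for 206 days by the plaintiff's legal incapacity (2002-06-12 to 2003-01-04), pushing the deadline to 2003-03-11.
The pending related arbitration from 2003-02-12 to 2003-06-21 tolled the period for 129 days, extending the deadline to 2003-07-18.
Nothing else in the chronology tolls or restarts the period.
Filing on 2003-08-22 missed the 2003-07-18 deadline — the action is time-barred.

TIME-BARRED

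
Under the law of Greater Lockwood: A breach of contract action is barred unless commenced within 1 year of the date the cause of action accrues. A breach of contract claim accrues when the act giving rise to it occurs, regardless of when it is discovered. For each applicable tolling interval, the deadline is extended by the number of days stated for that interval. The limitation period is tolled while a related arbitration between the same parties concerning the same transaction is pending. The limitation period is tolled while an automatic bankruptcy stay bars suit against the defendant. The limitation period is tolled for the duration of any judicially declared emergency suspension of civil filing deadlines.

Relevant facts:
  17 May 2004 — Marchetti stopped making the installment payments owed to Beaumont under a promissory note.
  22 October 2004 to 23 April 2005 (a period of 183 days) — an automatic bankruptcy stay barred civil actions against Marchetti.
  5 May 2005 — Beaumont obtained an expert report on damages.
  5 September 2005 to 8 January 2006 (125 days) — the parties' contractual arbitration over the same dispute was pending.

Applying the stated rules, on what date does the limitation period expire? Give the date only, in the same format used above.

The cause of action accrued on 17 May 2004, the date of the act.
1 year from 17 May 2004 is 17 May 2005.
The automatic bankruptcy stay from 22 October 2004 to 23 April 2005 tolled the period for 183 days, extending the deadline to 16 November 2005.
Because the pending related arbitration ran from 5 September 2005 to 8 January 2006, the deadline is extended by 125 days to 21 March 2006.
None of the other events listed affects the running of the period under the stated rules.

21 March 2006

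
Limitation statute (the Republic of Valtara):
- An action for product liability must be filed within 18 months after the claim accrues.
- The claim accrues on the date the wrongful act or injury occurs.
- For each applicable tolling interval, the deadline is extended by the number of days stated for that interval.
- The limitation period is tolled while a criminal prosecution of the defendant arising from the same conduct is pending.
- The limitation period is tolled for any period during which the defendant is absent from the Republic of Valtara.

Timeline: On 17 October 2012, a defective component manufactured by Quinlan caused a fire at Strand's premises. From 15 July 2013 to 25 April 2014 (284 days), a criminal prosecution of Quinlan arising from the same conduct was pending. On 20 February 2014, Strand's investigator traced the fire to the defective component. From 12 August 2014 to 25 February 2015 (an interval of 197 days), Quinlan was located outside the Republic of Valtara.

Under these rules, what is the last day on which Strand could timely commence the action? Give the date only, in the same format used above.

11 August 2015

Because the rule ties accrual to occurrence, the claim accrued on 17 October 2012, not on the 20 February 2014 discovery date.
The untolled deadline — 18 months after 17 October 2012 — is 17 April 2014.
The period was tolled for 284 days by the pending criminal prosecution (15 July 2013 to 25 April 2014), pushing the deadline to 26 January 2015.
Because the defendant's absence from the jurisdiction ran from 12 August 2014 to 25 February 2015, the deadline is extended by 197 days to 11 August 2015.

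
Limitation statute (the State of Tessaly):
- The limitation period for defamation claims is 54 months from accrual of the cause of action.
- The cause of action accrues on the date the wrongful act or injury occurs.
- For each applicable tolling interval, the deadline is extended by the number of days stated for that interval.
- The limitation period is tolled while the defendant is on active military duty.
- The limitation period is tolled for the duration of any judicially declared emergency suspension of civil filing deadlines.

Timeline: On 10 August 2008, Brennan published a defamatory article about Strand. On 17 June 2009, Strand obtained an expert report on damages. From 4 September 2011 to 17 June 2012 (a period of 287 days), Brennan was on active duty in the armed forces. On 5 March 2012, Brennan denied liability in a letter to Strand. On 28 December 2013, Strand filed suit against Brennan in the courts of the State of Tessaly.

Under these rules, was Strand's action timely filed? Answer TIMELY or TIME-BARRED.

The claim accrued on 10 August 2008, when the wrongful act occurred.
The untolled deadline — 54 months after 10 August 2008 — is 10 February 2013.
The defendant's active military service from 4 September 2011 to 17 June 2012 tolled the period for 287 days, extending the deadline to 24 November 2013.
The other events in the timeline have no effect on the limitation period under the stated rules.
Strand filed on 28 December 2013, after the 24 November 2013 deadline, so the action is time-barred.

TIME-BARRED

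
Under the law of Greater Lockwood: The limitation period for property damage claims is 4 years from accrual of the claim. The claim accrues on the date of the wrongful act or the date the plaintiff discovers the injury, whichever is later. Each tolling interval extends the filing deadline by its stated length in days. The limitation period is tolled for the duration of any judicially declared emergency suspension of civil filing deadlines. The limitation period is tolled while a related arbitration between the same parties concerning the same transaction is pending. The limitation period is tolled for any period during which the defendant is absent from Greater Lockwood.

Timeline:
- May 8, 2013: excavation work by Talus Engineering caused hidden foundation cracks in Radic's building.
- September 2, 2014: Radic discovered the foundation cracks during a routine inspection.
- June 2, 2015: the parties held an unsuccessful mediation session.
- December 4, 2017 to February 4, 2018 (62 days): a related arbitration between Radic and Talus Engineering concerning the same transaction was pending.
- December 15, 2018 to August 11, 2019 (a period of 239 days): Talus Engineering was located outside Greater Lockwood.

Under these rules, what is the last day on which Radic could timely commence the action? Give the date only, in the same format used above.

November 3, 2018

Because discovery on September 2, 2014 post-dates the May 8, 2013 act, accrual under the later-of rule falls on September 2, 2014.
Adding the 4 years base period to September 2, 2014 gives a deadline of September 2, 2018, before any tolling.
The period was tolled for 62 days by the pending related arbitration (December 4, 2017 to February 4, 2018), pushing the deadline to November 3, 2018.
The defendant's absence from the jurisdiction from December 15, 2018 to August 11, 2019 began after the period had already run on November 3, 2018, so it has no tolling effect.
Nothing else in the chronology tolls or restarts the period.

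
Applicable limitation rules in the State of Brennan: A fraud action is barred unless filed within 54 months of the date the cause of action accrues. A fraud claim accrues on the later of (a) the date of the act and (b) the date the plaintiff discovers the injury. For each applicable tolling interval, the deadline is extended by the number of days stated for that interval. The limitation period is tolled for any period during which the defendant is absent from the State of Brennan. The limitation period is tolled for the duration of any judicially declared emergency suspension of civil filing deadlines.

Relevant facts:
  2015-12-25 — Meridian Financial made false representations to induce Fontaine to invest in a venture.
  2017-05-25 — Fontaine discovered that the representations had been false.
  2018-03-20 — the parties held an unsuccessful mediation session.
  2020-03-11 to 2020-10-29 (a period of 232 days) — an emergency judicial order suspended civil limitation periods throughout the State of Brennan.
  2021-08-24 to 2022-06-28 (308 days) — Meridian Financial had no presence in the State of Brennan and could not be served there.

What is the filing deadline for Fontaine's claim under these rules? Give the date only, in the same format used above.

Taking the later of the act (2015-12-25) and discovery (2017-05-25), the claim accrued on 2017-05-25.
Adding the 54 months base period to 2017-05-25 gives a deadline of 2021-11-25, before any tolling.
The period was tolled for 232 days by the emergency suspension of filing deadlines (2020-03-11 to 2020-10-29), pushing the deadline to 2022-07-15.
The defendant's absence from the jurisdiction from 2021-08-24 to 2022-06-28 tolled the period for 308 days, extending the deadline to 2023-05-19.
The other events in the timeline have no effect on the limitation period under the stated rules.

2023-05-19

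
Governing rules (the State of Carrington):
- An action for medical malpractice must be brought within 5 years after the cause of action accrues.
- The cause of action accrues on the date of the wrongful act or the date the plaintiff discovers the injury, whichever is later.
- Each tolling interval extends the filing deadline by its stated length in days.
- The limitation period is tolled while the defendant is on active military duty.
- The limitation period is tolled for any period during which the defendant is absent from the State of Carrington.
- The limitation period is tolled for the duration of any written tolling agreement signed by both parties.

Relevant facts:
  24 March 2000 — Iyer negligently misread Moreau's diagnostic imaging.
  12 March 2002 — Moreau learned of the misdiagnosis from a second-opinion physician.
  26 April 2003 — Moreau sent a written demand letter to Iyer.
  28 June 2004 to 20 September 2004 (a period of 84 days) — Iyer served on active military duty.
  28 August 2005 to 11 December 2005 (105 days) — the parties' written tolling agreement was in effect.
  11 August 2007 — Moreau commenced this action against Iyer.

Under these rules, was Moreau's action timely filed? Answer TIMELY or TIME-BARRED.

TIMELY

Taking the later of the act (24 March 2000) and discovery (12 March 2002), the claim accrued on 12 March 2002.
5 years from 12 March 2002 is 12 March 2007.
The defendant's active military service from 28 June 2004 to 20 September 2004 tolled the period for 84 days, extending the deadline to 4 June 2007.
Because the written tolling agreement ran from 28 August 2005 to 11 December 2005, the deadline is extended by 105 days to 17 September 2007.
The other events in the timeline have no effect on the limitation period under the stated rules.
Filing on 11 August 2007 beat the 17 September 2007 deadline — the action is timely.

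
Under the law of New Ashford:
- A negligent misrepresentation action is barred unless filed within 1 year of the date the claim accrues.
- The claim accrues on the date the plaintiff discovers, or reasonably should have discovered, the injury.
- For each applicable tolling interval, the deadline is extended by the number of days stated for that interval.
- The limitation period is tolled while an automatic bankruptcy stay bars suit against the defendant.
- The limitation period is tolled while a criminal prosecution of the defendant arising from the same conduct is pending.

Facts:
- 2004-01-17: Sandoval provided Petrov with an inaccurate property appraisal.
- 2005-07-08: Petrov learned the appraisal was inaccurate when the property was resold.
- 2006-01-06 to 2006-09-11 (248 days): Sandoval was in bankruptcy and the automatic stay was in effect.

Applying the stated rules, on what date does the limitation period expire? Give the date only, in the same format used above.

2007-03-13

The claim did not accrue until Petrov discovered the injury on 2005-07-08; the 2004-01-17 act date does not start the clock under the stated rule.
Adding the 1 year base period to 2005-07-08 gives a deadline of 2006-07-08, before any tolling.
Because the automatic bankruptcy stay ran from 2006-01-06 to 2006-09-11, the deadline is extended by 248 days to 2007-03-13.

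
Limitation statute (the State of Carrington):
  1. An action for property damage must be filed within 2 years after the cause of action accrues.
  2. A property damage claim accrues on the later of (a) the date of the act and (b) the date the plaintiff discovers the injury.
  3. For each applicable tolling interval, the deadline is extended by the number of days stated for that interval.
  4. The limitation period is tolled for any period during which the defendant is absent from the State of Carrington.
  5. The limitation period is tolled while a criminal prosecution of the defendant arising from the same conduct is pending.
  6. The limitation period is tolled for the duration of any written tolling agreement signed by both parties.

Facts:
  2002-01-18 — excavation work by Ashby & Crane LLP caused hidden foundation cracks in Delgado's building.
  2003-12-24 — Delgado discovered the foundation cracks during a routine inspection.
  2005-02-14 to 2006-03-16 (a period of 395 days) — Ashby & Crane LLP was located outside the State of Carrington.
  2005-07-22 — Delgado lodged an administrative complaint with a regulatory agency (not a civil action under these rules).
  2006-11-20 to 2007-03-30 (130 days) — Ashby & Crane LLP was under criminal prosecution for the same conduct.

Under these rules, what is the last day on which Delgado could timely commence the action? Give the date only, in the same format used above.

The claim accrued on 2003-12-24 — the later of the 2002-01-18 act and the 2003-12-24 discovery.
Adding the 2 years base period to 2003-12-24 gives a deadline of 2005-12-24, before any tolling.
The defendant's absence from the jurisdiction from 2005-02-14 to 2006-03-16 tolled the period for 395 days, extending the deadline to 2007-01-23.
The period was tolled for 130 days by the pending criminal prosecution (2006-11-20 to 2007-03-30), pushing the deadline to 2007-06-02.
None of the other events listed affects the running of the period under the stated rules.

2007-06-02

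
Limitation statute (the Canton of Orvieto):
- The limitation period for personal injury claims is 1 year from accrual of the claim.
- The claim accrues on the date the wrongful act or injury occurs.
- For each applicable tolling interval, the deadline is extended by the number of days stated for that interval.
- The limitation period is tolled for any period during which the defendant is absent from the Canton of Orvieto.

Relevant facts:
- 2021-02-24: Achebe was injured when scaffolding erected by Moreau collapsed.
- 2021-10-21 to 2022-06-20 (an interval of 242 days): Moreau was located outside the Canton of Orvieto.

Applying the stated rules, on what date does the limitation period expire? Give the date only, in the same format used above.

The claim accrued on 2021-02-24, the date of the act.
Adding the 1 year base period to 2021-02-24 gives a deadline of 2022-02-24, before any tolling.
The period was tolled for 242 days by the defendant's absence from the jurisdiction (2021-10-21 to 2022-06-20), pushing the deadline to 2022-10-24.

2022-10-24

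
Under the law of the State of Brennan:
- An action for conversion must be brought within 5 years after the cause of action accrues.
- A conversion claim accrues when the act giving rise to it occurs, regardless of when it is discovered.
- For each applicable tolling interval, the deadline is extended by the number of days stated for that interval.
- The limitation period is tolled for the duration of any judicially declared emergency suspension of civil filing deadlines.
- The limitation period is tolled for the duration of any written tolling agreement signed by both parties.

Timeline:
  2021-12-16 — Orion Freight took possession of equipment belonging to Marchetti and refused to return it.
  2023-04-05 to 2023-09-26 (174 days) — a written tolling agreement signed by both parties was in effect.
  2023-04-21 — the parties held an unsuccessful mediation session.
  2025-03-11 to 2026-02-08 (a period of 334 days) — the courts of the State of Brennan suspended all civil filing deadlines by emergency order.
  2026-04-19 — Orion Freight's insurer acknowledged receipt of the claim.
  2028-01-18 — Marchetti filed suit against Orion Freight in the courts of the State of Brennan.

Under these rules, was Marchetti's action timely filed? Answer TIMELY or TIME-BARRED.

The limitation period began to run on 2021-12-16.
The untolled deadline — 5 years after 2021-12-16 — is 2026-12-16.
The written tolling agreement from 2023-04-05 to 2023-09-26 tolled the period for 174 days, extending the deadline to 2027-06-08.
The period was tolled for 334 days by the emergency suspension of filing deadlines (2025-03-11 to 2026-02-08), pushing the deadline to 2028-05-07.
Nothing else in the chronology tolls or restarts the period.
Marchetti filed on 2028-01-18, before the 2028-05-07 deadline, so the action is timely.

TIMELY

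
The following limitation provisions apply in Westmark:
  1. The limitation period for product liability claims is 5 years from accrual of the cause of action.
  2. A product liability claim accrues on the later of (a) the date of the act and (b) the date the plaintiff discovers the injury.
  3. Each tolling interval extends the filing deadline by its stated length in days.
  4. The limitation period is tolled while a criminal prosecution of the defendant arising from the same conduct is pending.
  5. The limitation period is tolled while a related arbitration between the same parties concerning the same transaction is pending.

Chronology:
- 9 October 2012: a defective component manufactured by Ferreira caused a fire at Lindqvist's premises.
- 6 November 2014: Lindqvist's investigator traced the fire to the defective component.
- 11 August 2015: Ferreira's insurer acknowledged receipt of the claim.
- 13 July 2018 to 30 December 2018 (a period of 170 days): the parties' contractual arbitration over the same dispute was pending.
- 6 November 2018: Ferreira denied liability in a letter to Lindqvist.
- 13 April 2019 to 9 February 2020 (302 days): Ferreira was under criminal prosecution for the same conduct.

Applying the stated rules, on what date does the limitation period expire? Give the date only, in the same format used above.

Taking the later of the act (9 October 2012) and discovery (6 November 2014), the claim accrued on 6 November 2014.
Adding the 5 years base period to 6 November 2014 gives a deadline of 6 November 2019, before any tolling.
The period was tolled for 170 days by the pending related arbitration (13 July 2018 to 30 December 2018), pushing the deadline to 24 April 2020.
The period was tolled for 302 days by the pending criminal prosecution (13 April 2019 to 9 February 2020), pushing the deadline to 20 February 2021.
The other events in the timeline have no effect on the limitation period under the stated rules.

20 February 2021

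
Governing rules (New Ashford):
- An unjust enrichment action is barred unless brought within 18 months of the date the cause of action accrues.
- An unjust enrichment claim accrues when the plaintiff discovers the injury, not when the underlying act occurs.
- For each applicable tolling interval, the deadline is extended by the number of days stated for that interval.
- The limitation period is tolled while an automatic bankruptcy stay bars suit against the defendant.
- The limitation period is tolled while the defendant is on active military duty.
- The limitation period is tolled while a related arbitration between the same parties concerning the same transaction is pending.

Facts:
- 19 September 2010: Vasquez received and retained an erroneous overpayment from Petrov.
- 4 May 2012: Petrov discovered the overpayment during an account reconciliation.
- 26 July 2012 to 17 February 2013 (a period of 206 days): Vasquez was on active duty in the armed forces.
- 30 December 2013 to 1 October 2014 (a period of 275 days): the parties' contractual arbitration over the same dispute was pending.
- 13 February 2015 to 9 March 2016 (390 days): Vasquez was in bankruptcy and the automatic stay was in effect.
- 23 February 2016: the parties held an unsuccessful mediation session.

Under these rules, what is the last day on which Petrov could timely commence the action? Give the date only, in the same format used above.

The claim did not accrue until Petrov discovered the injury on 4 May 2012; the 19 September 2010 act date does not start the clock under the stated rule.
18 months from 4 May 2012 is 4 November 2013.
The period was tolled for 206 days by the defendant's active military service (26 July 2012 to 17 February 2013), pushing the deadline to 29 May 2014.
The pending related arbitration from 30 December 2013 to 1 October 2014 tolled the period for 275 days, extending the deadline to 28 February 2015.
The automatic bankruptcy stay from 13 February 2015 to 9 March 2016 tolled the period for 390 days, extending the deadline to 24 March 2016.
Nothing else in the chronology tolls or restarts the period.

24 March 2016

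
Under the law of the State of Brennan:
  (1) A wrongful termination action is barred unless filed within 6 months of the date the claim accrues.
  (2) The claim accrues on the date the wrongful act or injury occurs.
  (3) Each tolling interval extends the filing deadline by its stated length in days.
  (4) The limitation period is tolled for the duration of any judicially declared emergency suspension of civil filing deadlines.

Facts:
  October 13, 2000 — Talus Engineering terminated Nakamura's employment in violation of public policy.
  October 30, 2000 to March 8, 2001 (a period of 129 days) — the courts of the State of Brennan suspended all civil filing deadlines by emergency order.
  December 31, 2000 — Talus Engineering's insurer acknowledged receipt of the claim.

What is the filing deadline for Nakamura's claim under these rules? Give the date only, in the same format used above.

The claim accrued on October 13, 2000, the date of the act.
6 months from October 13, 2000 is April 13, 2001.
The emergency suspension of filing deadlines from October 30, 2000 to March 8, 2001 tolled the period for 129 days, extending the deadline to August 20, 2001.
None of the other events listed affects the running of the period under the stated rules.

August 20, 2001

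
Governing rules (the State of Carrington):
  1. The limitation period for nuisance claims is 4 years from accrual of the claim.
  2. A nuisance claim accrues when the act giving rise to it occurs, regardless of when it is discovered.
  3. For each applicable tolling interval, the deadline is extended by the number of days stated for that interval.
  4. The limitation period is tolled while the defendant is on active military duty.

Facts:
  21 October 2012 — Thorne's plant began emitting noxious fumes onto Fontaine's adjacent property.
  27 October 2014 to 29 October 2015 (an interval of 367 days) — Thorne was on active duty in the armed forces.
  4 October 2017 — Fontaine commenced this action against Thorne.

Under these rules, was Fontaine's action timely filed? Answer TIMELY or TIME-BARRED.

The claim accrued on 21 October 2012, the date of the act.
Adding the 4 years base period to 21 October 2012 gives a deadline of 21 October 2016, before any tolling.
The defendant's active military service from 27 October 2014 to 29 October 2015 tolled the period for 367 days, extending the deadline to 23 October 2017.
Filing on 4 October 2017 beat the 23 October 2017 deadline — the action is timely.

TIMELY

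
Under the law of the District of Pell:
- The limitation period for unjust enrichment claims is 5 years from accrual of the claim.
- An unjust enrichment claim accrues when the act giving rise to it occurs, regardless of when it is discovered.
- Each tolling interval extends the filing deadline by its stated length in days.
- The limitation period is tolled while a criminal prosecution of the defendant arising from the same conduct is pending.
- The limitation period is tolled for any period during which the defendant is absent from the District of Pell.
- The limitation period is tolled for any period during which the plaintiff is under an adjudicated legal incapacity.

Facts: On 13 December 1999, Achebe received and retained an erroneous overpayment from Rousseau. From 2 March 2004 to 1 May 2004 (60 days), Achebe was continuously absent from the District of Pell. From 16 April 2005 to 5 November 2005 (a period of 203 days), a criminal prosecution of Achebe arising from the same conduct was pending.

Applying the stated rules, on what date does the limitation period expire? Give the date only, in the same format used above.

11 February 2005

The claim accrued on 13 December 1999, when the wrongful act occurred.
Adding the 5 years base period to 13 December 1999 gives a deadline of 13 December 2004, before any tolling.
Because the defendant's absence from the jurisdiction ran from 2 March 2004 to 1 May 2004, the deadline is extended by 60 days to 11 February 2005.
The pending criminal prosecution from 16 April 2005 to 5 November 2005 began after the period had already run on 11 February 2005, so it has no tolling effect.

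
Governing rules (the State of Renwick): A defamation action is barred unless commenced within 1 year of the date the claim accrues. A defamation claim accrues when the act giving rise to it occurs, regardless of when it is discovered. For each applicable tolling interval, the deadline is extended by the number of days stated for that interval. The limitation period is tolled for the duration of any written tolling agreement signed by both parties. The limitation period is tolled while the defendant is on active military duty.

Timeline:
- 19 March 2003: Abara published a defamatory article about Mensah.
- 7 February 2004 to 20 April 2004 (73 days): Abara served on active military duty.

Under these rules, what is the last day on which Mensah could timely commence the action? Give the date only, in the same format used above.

31 May 2004

The claim accrued on 19 March 2003, when the wrongful act occurred.
The untolled deadline — 1 year after 19 March 2003 — is 19 March 2004.
Because the defendant's active military service ran from 7 February 2004 to 20 April 2004, the deadline is extended by 73 days to 31 May 2004.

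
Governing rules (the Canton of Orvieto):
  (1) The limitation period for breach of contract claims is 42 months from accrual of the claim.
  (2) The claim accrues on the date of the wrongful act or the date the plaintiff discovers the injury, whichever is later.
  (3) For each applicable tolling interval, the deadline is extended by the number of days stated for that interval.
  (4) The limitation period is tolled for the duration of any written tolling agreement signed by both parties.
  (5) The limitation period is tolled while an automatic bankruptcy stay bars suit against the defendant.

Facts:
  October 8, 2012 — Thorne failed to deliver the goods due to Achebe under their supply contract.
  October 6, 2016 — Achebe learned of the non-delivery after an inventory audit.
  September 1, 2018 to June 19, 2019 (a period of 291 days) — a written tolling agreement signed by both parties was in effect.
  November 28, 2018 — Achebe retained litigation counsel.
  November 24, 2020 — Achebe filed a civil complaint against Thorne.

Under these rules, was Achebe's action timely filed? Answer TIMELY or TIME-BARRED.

Because discovery on October 6, 2016 post-dates the October 8, 2012 act, accrual under the later-of rule falls on October 6, 2016.
Adding the 42 months base period to October 6, 2016 gives a deadline of April 6, 2020, before any tolling.
Because the written tolling agreement ran from September 1, 2018 to June 19, 2019, the deadline is extended by 291 days to January 22, 2021.
Nothing else in the chronology tolls or restarts the period.
The November 24, 2020 filing precedes the January 22, 2021 deadline; the claim is timely.

TIMELY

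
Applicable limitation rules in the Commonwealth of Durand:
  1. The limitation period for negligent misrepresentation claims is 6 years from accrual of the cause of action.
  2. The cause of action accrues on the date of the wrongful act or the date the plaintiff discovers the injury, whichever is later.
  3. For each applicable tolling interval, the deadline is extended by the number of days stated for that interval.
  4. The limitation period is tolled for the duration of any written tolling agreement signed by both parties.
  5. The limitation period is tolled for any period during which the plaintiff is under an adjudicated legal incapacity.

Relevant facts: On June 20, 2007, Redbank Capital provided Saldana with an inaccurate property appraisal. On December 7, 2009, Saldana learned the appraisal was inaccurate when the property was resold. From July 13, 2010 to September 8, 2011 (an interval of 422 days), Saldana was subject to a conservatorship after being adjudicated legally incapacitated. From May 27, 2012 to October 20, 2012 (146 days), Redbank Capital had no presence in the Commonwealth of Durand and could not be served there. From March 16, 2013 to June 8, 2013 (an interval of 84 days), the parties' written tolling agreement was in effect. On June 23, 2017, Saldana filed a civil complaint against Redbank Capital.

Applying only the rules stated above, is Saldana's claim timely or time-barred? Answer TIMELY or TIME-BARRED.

Taking the later of the act (June 20, 2007) and discovery (December 7, 2009), the claim accrued on December 7, 2009.
Adding the 6 years base period to December 7, 2009 gives a deadline of December 7, 2015, before any tolling.
The plaintiff's legal incapacity from July 13, 2010 to September 8, 2011 tolled the period for 422 days, extending the deadline to February 1, 2017.
The written tolling agreement from March 16, 2013 to June 8, 2013 tolled the period for 84 days, extending the deadline to April 26, 2017.
The defendant's absence from the jurisdiction from May 27, 2012 to October 20, 2012 does not toll the period, because no stated rule makes the defendant's absence a tolling event.
The June 23, 2017 filing falls after the April 26, 2017 deadline; the claim is time-barred.

TIME-BARRED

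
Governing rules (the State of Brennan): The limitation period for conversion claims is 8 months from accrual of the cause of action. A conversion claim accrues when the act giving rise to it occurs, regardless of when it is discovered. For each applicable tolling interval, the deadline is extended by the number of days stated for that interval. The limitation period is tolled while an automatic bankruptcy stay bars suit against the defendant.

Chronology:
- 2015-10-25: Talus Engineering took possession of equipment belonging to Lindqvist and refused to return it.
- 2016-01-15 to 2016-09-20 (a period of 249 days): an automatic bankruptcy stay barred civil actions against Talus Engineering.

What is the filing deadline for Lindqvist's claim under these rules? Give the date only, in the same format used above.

The cause of action accrued on 2015-10-25, the date of the act.
Adding the 8 months base period to 2015-10-25 gives a deadline of 2016-06-25, before any tolling.
The period was tolled for 249 days by the automatic bankruptcy stay (2016-01-15 to 2016-09-20), pushing the deadline to 2017-03-01.

2017-03-01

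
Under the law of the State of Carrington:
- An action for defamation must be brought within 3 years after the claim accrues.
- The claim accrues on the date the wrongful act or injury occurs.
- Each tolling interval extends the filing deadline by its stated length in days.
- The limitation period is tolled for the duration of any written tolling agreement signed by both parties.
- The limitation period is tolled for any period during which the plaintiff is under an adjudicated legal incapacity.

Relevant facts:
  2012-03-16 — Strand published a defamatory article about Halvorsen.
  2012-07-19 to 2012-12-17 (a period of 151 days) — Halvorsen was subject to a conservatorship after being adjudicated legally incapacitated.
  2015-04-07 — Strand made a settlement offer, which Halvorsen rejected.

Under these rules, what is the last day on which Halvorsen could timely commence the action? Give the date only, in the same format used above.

The limitation period began to run on 2012-03-16.
Adding the 3 years base period to 2012-03-16 gives a deadline of 2015-03-16, before any tolling.
Because the plaintiff's legal incapacity ran from 2012-07-19 to 2012-12-17, the deadline is extended by 151 days to 2015-08-14.
Nothing else in the chronology tolls or restarts the period.

2015-08-14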